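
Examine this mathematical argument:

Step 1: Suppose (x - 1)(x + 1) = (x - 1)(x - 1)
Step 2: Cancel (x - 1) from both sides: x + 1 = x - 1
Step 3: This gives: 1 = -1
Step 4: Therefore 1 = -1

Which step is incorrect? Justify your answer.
Step 2: Cancel (x - 1) from both sides: x + 1 = x - 1

Step 2 cancels (x - 1) from both sides. This is only valid if (x - 1) ≠ 0, i.e., x ≠ 1. When x = 1, both sides equal zero regardless of the other factors. The correct approach requires considering x = 1 as a separate case.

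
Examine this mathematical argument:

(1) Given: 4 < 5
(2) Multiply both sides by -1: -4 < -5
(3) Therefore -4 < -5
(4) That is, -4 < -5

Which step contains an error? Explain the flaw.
Step 2: Multiply both sides by -1: -4 < -5

Step 2 multiplies both sides by -1 but fails to reverse the inequality sign. When multiplying (or dividing) an inequality by a negative number, the direction must be reversed. Since 4 < 5, we should get -4 > -5, i.e., -4 > -5.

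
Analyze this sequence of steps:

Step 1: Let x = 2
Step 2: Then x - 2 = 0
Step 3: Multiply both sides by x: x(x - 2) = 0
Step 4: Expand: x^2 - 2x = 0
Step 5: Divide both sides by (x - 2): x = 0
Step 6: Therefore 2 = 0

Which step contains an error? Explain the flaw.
Step 5: Divide both sides by (x - 2): x = 0

Step 5 divides both sides by (x - 2). However, since x = 2, we have (x - 2) = 0. Division by zero is undefined, making this step invalid.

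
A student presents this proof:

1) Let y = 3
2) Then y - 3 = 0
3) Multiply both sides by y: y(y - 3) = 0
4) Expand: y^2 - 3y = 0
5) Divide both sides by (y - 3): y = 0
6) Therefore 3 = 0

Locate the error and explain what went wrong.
Step 5: Divide both sides by (y - 3): y = 0

Step 5 divides both sides by (y - 3). However, since y = 3, we have (y - 3) = 0. Division by zero is undefined, making this step invalid.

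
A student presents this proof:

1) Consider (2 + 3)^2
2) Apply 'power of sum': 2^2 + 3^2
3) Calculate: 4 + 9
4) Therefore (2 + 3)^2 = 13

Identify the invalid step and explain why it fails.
Step 2: Apply 'power of sum': 2^2 + 3^2

Step 2 incorrectly applies a non-existent rule '(a+b)^n = a^n + b^n'. This is false in general. The correct expansion uses the binomial theorem. The actual value is (2 + 3)^2 = 5^2 = 25, not 13.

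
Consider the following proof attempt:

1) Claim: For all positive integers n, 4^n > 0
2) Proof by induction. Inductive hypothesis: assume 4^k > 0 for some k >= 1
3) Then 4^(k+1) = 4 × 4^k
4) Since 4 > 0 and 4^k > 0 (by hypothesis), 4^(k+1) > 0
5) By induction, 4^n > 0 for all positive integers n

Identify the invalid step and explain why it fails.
Step 5: By induction, 4^n > 0 for all positive integers n

Step 5 concludes the proof by induction, but no base case was ever established. A valid induction proof requires: (1) a base case proving 4^1 > 0, and (2) an inductive step showing IF 4^k > 0 THEN 4^(k+1) > 0. Steps 2-4 correctly establish the inductive step, but without the base case the conclusion in step 5 does not follow.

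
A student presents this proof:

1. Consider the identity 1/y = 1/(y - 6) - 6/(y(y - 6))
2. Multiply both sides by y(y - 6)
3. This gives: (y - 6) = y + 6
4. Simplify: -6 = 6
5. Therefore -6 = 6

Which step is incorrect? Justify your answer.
Step 3: This gives: (y - 6) = y + 6

Step 3 makes a sign error when clearing denominators. Multiplying -6/(y(y - 6)) by y(y - 6) gives -6, not +6. The correct result is (y - 6) = y - 6, which is trivially true, not (y - 6) = y + 6. (Step 1 is a valid identity: 1/(y - 6) - 6/(y(y - 6)) = (y - 6)/(y(y - 6)) = 1/y.)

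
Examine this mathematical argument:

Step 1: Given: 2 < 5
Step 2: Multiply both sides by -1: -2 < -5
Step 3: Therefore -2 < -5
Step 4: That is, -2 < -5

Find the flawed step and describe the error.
Step 2: Multiply both sides by -1: -2 < -5

Step 2 multiplies both sides by -1 but fails to reverse the inequality sign. When multiplying (or dividing) an inequality by a negative number, the direction must be reversed. Since 2 < 5, we should get -2 > -5, i.e., -2 > -5.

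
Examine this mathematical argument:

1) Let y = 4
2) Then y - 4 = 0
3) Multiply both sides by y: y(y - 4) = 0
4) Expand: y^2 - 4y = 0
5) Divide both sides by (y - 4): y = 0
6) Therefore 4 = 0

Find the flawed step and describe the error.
Step 5: Divide both sides by (y - 4): y = 0

Step 5 divides both sides by (y - 4). However, since y = 4, we have (y - 4) = 0. Division by zero is undefined, making this step invalid.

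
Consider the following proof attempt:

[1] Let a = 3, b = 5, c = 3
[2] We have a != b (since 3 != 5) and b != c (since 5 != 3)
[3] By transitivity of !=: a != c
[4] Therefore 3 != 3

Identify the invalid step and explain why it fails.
Step 3: By transitivity of !=: a != c

Step 3 incorrectly applies transitivity to the '!=' relation. Transitivity states: if a R b and b R c, then a R c. However, '!=' is not transitive. Counterexample: 3 != 5 and 5 != 3, but 3 = 3 (both equal 3). Transitivity holds for relations like <, <=, =, but not for !=.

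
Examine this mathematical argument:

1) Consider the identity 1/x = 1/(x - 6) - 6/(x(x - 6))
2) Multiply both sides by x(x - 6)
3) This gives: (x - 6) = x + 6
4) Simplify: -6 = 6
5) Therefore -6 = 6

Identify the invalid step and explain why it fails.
Step 3: This gives: (x - 6) = x + 6

Step 3 makes a sign error when clearing denominators. Multiplying -6/(x(x - 6)) by x(x - 6) gives -6, not +6. The correct result is (x - 6) = x - 6, which is trivially true, not (x - 6) = x + 6. (Step 1 is a valid identity: 1/(x - 6) - 6/(x(x - 6)) = (x - 6)/(x(x - 6)) = 1/x.)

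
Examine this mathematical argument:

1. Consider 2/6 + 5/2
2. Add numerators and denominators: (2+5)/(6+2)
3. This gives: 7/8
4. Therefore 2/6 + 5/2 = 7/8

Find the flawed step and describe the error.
Step 2: Add numerators and denominators: (2+5)/(6+2)

Step 2 incorrectly adds fractions by separately adding numerators and denominators. This is wrong. The correct method requires a common denominator: 2/6 + 5/2 = (2×2 + 5×6)/(6×2) = 34/12 = 17/6. The method used gives 7/8, which is different.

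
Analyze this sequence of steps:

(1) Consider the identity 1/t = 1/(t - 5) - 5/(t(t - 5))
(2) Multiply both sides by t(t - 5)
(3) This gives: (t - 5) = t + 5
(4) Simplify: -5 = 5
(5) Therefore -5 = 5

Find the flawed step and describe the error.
Step 3: This gives: (t - 5) = t + 5

Step 3 makes a sign error when clearing denominators. Multiplying -5/(t(t - 5)) by t(t - 5) gives -5, not +5. The correct result is (t - 5) = t - 5, which is trivially true, not (t - 5) = t + 5. (Step 1 is a valid identity: 1/(t - 5) - 5/(t(t - 5)) = (t - 5)/(t(t - 5)) = 1/t.)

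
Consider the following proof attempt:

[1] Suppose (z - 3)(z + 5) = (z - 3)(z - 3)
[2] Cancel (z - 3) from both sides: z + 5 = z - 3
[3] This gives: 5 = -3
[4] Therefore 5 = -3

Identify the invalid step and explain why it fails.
Step 2: Cancel (z - 3) from both sides: z + 5 = z - 3

Step 2 cancels (z - 3) from both sides. This is only valid if (z - 3) ≠ 0, i.e., z ≠ 3. When z = 3, both sides equal zero regardless of the other factors. The correct approach requires considering z = 3 as a separate case.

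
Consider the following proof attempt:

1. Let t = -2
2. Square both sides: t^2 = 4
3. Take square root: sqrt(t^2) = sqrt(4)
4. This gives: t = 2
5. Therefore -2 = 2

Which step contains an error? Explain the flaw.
Step 4: This gives: t = 2

Step 4 incorrectly states that sqrt(t^2) = t. The correct identity is sqrt(t^2) = |t|. Since t = -2 < 0, we have sqrt(t^2) = |-2| = 2, not t = -2.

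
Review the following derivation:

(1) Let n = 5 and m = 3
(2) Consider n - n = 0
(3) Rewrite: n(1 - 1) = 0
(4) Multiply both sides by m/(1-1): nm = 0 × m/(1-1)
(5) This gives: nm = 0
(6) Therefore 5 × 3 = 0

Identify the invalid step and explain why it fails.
Step 4: Multiply both sides by m/(1-1): nm = 0 × m/(1-1)

Step 4 multiplies both sides by m/(1-1). However, 1-1 = 0, so this is multiplication by m/0, which is undefined. We cannot multiply by an undefined expression.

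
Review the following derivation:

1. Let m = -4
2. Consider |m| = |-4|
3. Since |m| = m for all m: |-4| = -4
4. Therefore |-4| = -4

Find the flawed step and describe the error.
Step 3: Since |m| = m for all m: |-4| = -4

Step 3 incorrectly states that |m| = m for all m. The correct definition is |m| = m when m >= 0, and |m| = -m when m < 0. Since -4 < 0, we have |-4| = -(-4) = 4, not -4.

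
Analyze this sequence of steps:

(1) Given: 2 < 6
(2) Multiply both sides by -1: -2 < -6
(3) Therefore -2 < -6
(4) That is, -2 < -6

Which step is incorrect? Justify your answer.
Step 2: Multiply both sides by -1: -2 < -6

Step 2 multiplies both sides by -1 but fails to reverse the inequality sign. When multiplying (or dividing) an inequality by a negative number, the direction must be reversed. Since 2 < 6, we should get -2 > -6, i.e., -2 > -6.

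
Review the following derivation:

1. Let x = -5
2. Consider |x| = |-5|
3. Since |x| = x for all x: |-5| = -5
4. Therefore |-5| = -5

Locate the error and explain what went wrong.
Step 3: Since |x| = x for all x: |-5| = -5

Step 3 incorrectly states that |x| = x for all x. The correct definition is |x| = x when x >= 0, and |x| = -x when x < 0. Since -5 < 0, we have |-5| = -(-5) = 5, not -5.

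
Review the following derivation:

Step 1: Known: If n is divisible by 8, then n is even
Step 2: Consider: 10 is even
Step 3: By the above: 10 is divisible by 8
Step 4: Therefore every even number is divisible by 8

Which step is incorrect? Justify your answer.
Step 3: By the above: 10 is divisible by 8

Step 3 commits the fallacy of affirming the consequent. The known fact 'divisible by 8 → even' does NOT imply 'even → divisible by 8'. That would be the converse, which is false. For example, 10 is even but 10 ÷ 8 = 1.25, which is not an integer.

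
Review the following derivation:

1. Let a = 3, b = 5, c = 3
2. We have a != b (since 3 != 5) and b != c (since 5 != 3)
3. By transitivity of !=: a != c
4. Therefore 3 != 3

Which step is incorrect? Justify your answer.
Step 3: By transitivity of !=: a != c

Step 3 incorrectly applies transitivity to the '!=' relation. Transitivity states: if a R b and b R c, then a R c. However, '!=' is not transitive. Counterexample: 3 != 5 and 5 != 3, but 3 = 3 (both equal 3). Transitivity holds for relations like <, <=, =, but not for !=.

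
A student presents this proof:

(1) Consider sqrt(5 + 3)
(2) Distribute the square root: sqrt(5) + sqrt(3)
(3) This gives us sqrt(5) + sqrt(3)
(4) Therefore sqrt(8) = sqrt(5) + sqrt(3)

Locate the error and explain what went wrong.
Step 2: Distribute the square root: sqrt(5) + sqrt(3)

Step 2 incorrectly 'distributes' the square root over addition. The square root function does not distribute: sqrt(a + b) ≠ sqrt(a) + sqrt(b). In fact, sqrt(5 + 3) = sqrt(8) ≈ 2.8284, while sqrt(5) + sqrt(3) ≈ 3.9681.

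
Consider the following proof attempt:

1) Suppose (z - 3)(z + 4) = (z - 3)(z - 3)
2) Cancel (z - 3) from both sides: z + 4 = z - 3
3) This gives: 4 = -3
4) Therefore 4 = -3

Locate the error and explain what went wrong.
Step 2: Cancel (z - 3) from both sides: z + 4 = z - 3

Step 2 cancels (z - 3) from both sides. This is only valid if (z - 3) ≠ 0, i.e., z ≠ 3. When z = 3, both sides equal zero regardless of the other factors. The correct approach requires considering z = 3 as a separate case.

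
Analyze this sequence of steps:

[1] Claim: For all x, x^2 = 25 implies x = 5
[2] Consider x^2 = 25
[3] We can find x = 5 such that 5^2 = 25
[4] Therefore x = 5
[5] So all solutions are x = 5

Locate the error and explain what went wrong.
Step 4: Therefore x = 5

Step 4 incorrectly concludes that x = 5 is the only solution. The proof shows that x = 5 is A solution (existence), but does not show it is the ONLY solution (uniqueness). In fact, x = -5 is also a solution since (-5)^2 = 25. Finding one solution doesn't prove there are no others.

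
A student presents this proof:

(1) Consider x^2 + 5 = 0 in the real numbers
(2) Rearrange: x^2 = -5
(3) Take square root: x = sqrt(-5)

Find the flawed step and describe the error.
Step 3: Take square root: x = sqrt(-5)

Step 3 takes the square root of -5, which is negative. In the real number system, the square root of a negative number is undefined. The equation x^2 + 5 = 0 has no real solutions. Square roots of negative numbers only exist in the complex numbers.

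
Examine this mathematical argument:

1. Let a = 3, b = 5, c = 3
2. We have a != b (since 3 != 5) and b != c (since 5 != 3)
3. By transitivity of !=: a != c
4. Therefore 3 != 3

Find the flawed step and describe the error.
Step 3: By transitivity of !=: a != c

Step 3 incorrectly applies transitivity to the '!=' relation. Transitivity states: if a R b and b R c, then a R c. However, '!=' is not transitive. Counterexample: 3 != 5 and 5 != 3, but 3 = 3 (both equal 3). Transitivity holds for relations like <, <=, =, but not for !=.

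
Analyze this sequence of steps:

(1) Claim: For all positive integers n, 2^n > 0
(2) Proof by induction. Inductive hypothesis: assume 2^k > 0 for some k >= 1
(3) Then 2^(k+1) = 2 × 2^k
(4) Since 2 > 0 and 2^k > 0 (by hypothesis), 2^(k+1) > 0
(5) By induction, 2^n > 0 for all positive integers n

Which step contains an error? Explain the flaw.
Step 5: By induction, 2^n > 0 for all positive integers n

Step 5 concludes the proof by induction, but no base case was ever established. A valid induction proof requires: (1) a base case proving 2^1 > 0, and (2) an inductive step showing IF 2^k > 0 THEN 2^(k+1) > 0. Steps 2-4 correctly establish the inductive step, but without the base case the conclusion in step 5 does not follow.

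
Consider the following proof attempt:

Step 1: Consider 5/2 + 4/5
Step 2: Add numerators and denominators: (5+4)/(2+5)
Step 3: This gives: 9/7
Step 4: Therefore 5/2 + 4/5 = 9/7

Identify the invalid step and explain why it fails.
Step 2: Add numerators and denominators: (5+4)/(2+5)

Step 2 incorrectly adds fractions by separately adding numerators and denominators. This is wrong. The correct method requires a common denominator: 5/2 + 4/5 = (5×5 + 4×2)/(2×5) = 33/10 = 33/10. The method used gives 9/7, which is different.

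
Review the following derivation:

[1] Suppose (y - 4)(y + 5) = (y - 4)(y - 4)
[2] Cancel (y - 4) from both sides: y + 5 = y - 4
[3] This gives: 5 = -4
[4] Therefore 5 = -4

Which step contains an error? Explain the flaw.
Step 2: Cancel (y - 4) from both sides: y + 5 = y - 4

Step 2 cancels (y - 4) from both sides. This is only valid if (y - 4) ≠ 0, i.e., y ≠ 4. When y = 4, both sides equal zero regardless of the other factors. The correct approach requires considering y = 4 as a separate case.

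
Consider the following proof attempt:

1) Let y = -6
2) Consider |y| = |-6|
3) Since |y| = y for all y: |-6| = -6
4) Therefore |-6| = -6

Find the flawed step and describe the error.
Step 3: Since |y| = y for all y: |-6| = -6

Step 3 incorrectly states that |y| = y for all y. The correct definition is |y| = y when y >= 0, and |y| = -y when y < 0. Since -6 < 0, we have |-6| = -(-6) = 6, not -6.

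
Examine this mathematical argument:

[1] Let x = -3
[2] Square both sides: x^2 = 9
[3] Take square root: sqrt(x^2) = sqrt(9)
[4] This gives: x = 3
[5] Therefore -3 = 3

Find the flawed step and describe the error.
Step 4: This gives: x = 3

Step 4 incorrectly states that sqrt(x^2) = x. The correct identity is sqrt(x^2) = |x|. Since x = -3 < 0, we have sqrt(x^2) = |-3| = 3, not x = -3.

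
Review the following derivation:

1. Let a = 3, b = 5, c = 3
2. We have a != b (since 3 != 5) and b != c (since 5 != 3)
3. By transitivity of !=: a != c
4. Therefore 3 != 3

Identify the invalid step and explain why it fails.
Step 3: By transitivity of !=: a != c

Step 3 incorrectly applies transitivity to the '!=' relation. Transitivity states: if a R b and b R c, then a R c. However, '!=' is not transitive. Counterexample: 3 != 5 and 5 != 3, but 3 = 3 (both equal 3). Transitivity holds for relations like <, <=, =, but not for !=.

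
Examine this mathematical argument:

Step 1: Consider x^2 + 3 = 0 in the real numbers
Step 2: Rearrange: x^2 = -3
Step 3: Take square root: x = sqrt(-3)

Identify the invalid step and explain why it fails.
Step 3: Take square root: x = sqrt(-3)

Step 3 takes the square root of -3, which is negative. In the real number system, the square root of a negative number is undefined. The equation x^2 + 3 = 0 has no real solutions. Square roots of negative numbers only exist in the complex numbers.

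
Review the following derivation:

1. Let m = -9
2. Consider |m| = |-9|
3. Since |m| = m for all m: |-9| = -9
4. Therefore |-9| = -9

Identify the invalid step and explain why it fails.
Step 3: Since |m| = m for all m: |-9| = -9

Step 3 incorrectly states that |m| = m for all m. The correct definition is |m| = m when m >= 0, and |m| = -m when m < 0. Since -9 < 0, we have |-9| = -(-9) = 9, not -9.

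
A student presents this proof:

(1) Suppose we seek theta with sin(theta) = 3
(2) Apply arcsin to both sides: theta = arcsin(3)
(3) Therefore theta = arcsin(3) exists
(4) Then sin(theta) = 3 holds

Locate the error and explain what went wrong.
Step 2: Apply arcsin to both sides: theta = arcsin(3)

Step 2 applies arcsin to 3. However, arcsin(x) is only defined for x in [-1, 1] because sin(theta) can only produce values in that range. Since |3| > 1, arcsin(3) is undefined. There is no angle whose sine equals 3.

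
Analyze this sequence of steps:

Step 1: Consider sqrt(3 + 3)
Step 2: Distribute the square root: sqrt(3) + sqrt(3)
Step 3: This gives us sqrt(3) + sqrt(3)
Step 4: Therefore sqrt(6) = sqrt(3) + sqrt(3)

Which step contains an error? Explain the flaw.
Step 2: Distribute the square root: sqrt(3) + sqrt(3)

Step 2 incorrectly 'distributes' the square root over addition. The square root function does not distribute: sqrt(a + b) ≠ sqrt(a) + sqrt(b). In fact, sqrt(3 + 3) = sqrt(6) ≈ 2.4495, while sqrt(3) + sqrt(3) ≈ 3.4641.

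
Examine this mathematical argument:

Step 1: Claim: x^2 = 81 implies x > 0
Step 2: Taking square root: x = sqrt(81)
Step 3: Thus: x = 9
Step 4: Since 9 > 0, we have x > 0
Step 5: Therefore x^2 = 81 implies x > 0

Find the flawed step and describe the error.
Step 2: Taking square root: x = sqrt(81)

Step 2 takes the square root and assumes the positive root only. The equation x^2 = 81 actually has two solutions: x = 9 and x = -9. The proof silently assumes x > 0 without justification, then uses this assumption to conclude x > 0, which is circular. The counterexample x = -9 shows the claim is false.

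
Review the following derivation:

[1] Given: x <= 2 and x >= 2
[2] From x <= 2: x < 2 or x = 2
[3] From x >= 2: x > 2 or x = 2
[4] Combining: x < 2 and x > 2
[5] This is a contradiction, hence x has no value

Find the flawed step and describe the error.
Step 4: Combining: x < 2 and x > 2

Step 4 incorrectly combines the conditions. From x <= 2 and x >= 2, the intersection is x = 2. The error treats the 'or' cases as 'and' requirements. The correct conclusion is that x = 2 is the unique solution, not that no solution exists.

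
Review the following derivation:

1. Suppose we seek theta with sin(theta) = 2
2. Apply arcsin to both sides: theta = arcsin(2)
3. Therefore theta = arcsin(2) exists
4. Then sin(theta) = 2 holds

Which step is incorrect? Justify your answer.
Step 2: Apply arcsin to both sides: theta = arcsin(2)

Step 2 applies arcsin to 2. However, arcsin(x) is only defined for x in [-1, 1] because sin(theta) can only produce values in that range. Since |2| > 1, arcsin(2) is undefined. There is no angle whose sine equals 2.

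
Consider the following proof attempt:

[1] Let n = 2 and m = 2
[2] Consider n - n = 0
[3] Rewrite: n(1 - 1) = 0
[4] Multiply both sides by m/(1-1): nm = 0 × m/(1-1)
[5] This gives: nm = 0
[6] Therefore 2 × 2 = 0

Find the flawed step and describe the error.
Step 4: Multiply both sides by m/(1-1): nm = 0 × m/(1-1)

Step 4 multiplies both sides by m/(1-1). However, 1-1 = 0, so this is multiplication by m/0, which is undefined. We cannot multiply by an undefined expression.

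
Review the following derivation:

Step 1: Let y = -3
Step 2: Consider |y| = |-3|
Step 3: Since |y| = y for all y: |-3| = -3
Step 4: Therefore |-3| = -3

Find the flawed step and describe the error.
Step 3: Since |y| = y for all y: |-3| = -3

Step 3 incorrectly states that |y| = y for all y. The correct definition is |y| = y when y >= 0, and |y| = -y when y < 0. Since -3 < 0, we have |-3| = -(-3) = 3, not -3.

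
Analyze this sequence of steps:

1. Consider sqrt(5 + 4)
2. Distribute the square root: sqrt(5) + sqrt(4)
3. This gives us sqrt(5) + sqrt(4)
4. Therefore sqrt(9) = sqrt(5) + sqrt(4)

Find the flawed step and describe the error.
Step 2: Distribute the square root: sqrt(5) + sqrt(4)

Step 2 incorrectly 'distributes' the square root over addition. The square root function does not distribute: sqrt(a + b) ≠ sqrt(a) + sqrt(b). In fact, sqrt(5 + 4) = sqrt(9) ≈ 3.0000, while sqrt(5) + sqrt(4) ≈ 4.2361.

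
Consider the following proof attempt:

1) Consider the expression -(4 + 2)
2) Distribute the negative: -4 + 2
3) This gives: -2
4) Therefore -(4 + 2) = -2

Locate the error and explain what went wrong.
Step 2: Distribute the negative: -4 + 2

Step 2 incorrectly distributes the negative sign. The correct distribution is -(4 + 2) = -4 - 2 = -6. The negative must be applied to both terms, not just the first. The error treats -(4 + 2) as -4 + 2, which equals -2 instead of -6.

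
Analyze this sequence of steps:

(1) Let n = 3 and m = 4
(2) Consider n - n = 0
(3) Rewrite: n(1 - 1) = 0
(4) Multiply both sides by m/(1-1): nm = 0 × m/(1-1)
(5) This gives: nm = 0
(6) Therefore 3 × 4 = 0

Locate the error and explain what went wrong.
Step 4: Multiply both sides by m/(1-1): nm = 0 × m/(1-1)

Step 4 multiplies both sides by m/(1-1). However, 1-1 = 0, so this is multiplication by m/0, which is undefined. We cannot multiply by an undefined expression.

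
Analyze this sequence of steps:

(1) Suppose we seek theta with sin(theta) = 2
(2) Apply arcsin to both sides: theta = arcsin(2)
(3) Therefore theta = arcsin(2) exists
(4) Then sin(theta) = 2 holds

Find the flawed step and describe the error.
Step 2: Apply arcsin to both sides: theta = arcsin(2)

Step 2 applies arcsin to 2. However, arcsin(x) is only defined for x in [-1, 1] because sin(theta) can only produce values in that range. Since |2| > 1, arcsin(2) is undefined. There is no angle whose sine equals 2.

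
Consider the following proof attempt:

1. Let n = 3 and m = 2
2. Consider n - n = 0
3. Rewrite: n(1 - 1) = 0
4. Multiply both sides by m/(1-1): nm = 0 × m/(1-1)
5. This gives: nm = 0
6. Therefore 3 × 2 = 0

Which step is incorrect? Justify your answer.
Step 4: Multiply both sides by m/(1-1): nm = 0 × m/(1-1)

Step 4 multiplies both sides by m/(1-1). However, 1-1 = 0, so this is multiplication by m/0, which is undefined. We cannot multiply by an undefined expression.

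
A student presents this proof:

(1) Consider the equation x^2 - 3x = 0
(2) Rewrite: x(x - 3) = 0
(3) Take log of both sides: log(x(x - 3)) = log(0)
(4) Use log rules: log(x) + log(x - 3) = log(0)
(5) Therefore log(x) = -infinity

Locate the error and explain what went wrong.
Step 3: Take log of both sides: log(x(x - 3)) = log(0)

Step 3 takes the logarithm of both sides, resulting in log(0) on the right side. The logarithm is only defined for positive numbers; log(0) is undefined (approaches negative infinity). This operation is invalid.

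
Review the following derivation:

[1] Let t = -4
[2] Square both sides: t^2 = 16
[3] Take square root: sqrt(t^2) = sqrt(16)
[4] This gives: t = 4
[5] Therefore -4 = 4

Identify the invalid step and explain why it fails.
Step 4: This gives: t = 4

Step 4 incorrectly states that sqrt(t^2) = t. The correct identity is sqrt(t^2) = |t|. Since t = -4 < 0, we have sqrt(t^2) = |-4| = 4, not t = -4.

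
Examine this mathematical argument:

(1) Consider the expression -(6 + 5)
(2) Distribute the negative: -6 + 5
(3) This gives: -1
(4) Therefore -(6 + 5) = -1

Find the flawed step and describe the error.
Step 2: Distribute the negative: -6 + 5

Step 2 incorrectly distributes the negative sign. The correct distribution is -(6 + 5) = -6 - 5 = -11. The negative must be applied to both terms, not just the first. The error treats -(6 + 5) as -6 + 5, which equals -1 instead of -11.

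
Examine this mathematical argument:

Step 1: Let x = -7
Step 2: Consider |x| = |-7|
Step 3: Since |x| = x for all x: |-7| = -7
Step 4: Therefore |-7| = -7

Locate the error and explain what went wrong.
Step 3: Since |x| = x for all x: |-7| = -7

Step 3 incorrectly states that |x| = x for all x. The correct definition is |x| = x when x >= 0, and |x| = -x when x < 0. Since -7 < 0, we have |-7| = -(-7) = 7, not -7.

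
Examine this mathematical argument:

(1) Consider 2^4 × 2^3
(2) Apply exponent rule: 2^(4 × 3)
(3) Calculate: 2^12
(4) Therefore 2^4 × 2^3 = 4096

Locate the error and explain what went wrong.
Step 2: Apply exponent rule: 2^(4 × 3)

Step 2 incorrectly states that a^b × a^c = a^(b×c). The correct rule is a^b × a^c = a^(b+c). The actual value is 2^4 × 2^3 = 2^7 = 128, not 2^12 = 4096.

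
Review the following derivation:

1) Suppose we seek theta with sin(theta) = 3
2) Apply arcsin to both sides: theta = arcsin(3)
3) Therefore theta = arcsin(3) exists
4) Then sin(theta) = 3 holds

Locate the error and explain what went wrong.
Step 2: Apply arcsin to both sides: theta = arcsin(3)

Step 2 applies arcsin to 3. However, arcsin(x) is only defined for x in [-1, 1] because sin(theta) can only produce values in that range. Since |3| > 1, arcsin(3) is undefined. There is no angle whose sine equals 3.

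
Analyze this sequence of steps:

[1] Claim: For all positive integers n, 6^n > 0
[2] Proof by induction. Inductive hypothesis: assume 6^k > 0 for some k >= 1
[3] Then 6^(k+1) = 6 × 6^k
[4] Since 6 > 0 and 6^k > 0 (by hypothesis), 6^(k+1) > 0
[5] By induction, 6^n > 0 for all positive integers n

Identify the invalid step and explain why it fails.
Step 5: By induction, 6^n > 0 for all positive integers n

Step 5 concludes the proof by induction, but no base case was ever established. A valid induction proof requires: (1) a base case proving 6^1 > 0, and (2) an inductive step showing IF 6^k > 0 THEN 6^(k+1) > 0. Steps 2-4 correctly establish the inductive step, but without the base case the conclusion in step 5 does not follow.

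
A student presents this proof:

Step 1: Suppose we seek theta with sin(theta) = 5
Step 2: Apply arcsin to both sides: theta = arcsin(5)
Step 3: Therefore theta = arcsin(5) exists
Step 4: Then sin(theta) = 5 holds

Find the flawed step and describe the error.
Step 2: Apply arcsin to both sides: theta = arcsin(5)

Step 2 applies arcsin to 5. However, arcsin(x) is only defined for x in [-1, 1] because sin(theta) can only produce values in that range. Since |5| > 1, arcsin(5) is undefined. There is no angle whose sine equals 5.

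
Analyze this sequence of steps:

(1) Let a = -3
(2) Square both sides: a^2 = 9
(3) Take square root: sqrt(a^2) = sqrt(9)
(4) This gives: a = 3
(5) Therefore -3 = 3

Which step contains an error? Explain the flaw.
Step 4: This gives: a = 3

Step 4 incorrectly states that sqrt(a^2) = a. The correct identity is sqrt(a^2) = |a|. Since a = -3 < 0, we have sqrt(a^2) = |-3| = 3, not a = -3.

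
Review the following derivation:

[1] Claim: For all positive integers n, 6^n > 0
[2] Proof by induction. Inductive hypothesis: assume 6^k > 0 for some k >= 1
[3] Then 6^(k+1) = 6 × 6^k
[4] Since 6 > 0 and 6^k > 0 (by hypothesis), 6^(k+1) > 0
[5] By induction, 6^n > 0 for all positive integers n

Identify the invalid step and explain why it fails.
Step 5: By induction, 6^n > 0 for all positive integers n

Step 5 concludes the proof by induction, but no base case was ever established. A valid induction proof requires: (1) a base case proving 6^1 > 0, and (2) an inductive step showing IF 6^k > 0 THEN 6^(k+1) > 0. Steps 2-4 correctly establish the inductive step, but without the base case the conclusion in step 5 does not follow.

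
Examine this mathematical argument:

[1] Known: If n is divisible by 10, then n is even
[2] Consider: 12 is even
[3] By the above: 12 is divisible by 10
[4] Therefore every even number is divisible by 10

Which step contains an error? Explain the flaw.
Step 3: By the above: 12 is divisible by 10

Step 3 commits the fallacy of affirming the consequent. The known fact 'divisible by 10 → even' does NOT imply 'even → divisible by 10'. That would be the converse, which is false. For example, 12 is even but 12 ÷ 10 = 1.20, which is not an integer.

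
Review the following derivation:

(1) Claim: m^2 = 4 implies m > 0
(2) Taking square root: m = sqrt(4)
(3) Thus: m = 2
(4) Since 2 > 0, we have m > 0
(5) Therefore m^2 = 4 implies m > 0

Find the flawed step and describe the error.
Step 2: Taking square root: m = sqrt(4)

Step 2 takes the square root and assumes the positive root only. The equation m^2 = 4 actually has two solutions: m = 2 and m = -2. The proof silently assumes m > 0 without justification, then uses this assumption to conclude m > 0, which is circular. The counterexample m = -2 shows the claim is false.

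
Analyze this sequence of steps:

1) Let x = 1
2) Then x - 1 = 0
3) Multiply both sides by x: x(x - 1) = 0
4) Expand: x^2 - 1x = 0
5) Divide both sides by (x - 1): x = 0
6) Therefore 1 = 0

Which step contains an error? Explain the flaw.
Step 5: Divide both sides by (x - 1): x = 0

Step 5 divides both sides by (x - 1). However, since x = 1, we have (x - 1) = 0. Division by zero is undefined, making this step invalid.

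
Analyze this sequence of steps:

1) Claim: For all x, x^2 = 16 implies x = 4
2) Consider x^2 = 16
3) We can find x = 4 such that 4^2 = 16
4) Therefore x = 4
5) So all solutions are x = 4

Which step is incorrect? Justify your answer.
Step 4: Therefore x = 4

Step 4 incorrectly concludes that x = 4 is the only solution. The proof shows that x = 4 is A solution (existence), but does not show it is the ONLY solution (uniqueness). In fact, x = -4 is also a solution since (-4)^2 = 16. Finding one solution doesn't prove there are no others.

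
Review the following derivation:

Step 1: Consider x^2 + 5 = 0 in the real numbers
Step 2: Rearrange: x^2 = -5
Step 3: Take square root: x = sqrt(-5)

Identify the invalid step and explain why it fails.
Step 3: Take square root: x = sqrt(-5)

Step 3 takes the square root of -5, which is negative. In the real number system, the square root of a negative number is undefined. The equation x^2 + 5 = 0 has no real solutions. Square roots of negative numbers only exist in the complex numbers.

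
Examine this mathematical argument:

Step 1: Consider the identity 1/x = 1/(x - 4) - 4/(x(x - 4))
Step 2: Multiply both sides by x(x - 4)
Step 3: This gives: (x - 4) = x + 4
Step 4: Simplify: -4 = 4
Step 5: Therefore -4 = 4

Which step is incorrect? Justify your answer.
Step 3: This gives: (x - 4) = x + 4

Step 3 makes a sign error when clearing denominators. Multiplying -4/(x(x - 4)) by x(x - 4) gives -4, not +4. The correct result is (x - 4) = x - 4, which is trivially true, not (x - 4) = x + 4. (Step 1 is a valid identity: 1/(x - 4) - 4/(x(x - 4)) = (x - 4)/(x(x - 4)) = 1/x.)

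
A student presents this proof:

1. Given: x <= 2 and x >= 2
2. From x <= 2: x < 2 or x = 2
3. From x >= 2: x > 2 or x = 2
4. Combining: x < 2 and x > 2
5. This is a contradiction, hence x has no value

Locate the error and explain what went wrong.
Step 4: Combining: x < 2 and x > 2

Step 4 incorrectly combines the conditions. From x <= 2 and x >= 2, the intersection is x = 2. The error treats the 'or' cases as 'and' requirements. The correct conclusion is that x = 2 is the unique solution, not that no solution exists.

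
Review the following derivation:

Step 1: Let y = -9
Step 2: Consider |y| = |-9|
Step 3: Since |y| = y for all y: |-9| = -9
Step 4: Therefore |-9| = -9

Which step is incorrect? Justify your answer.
Step 3: Since |y| = y for all y: |-9| = -9

Step 3 incorrectly states that |y| = y for all y. The correct definition is |y| = y when y >= 0, and |y| = -y when y < 0. Since -9 < 0, we have |-9| = -(-9) = 9, not -9.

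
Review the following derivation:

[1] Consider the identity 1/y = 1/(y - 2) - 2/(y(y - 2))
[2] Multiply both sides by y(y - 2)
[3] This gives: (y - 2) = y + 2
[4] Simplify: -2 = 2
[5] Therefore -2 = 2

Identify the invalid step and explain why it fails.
Step 3: This gives: (y - 2) = y + 2

Step 3 makes a sign error when clearing denominators. Multiplying -2/(y(y - 2)) by y(y - 2) gives -2, not +2. The correct result is (y - 2) = y - 2, which is trivially true, not (y - 2) = y + 2. (Step 1 is a valid identity: 1/(y - 2) - 2/(y(y - 2)) = (y - 2)/(y(y - 2)) = 1/y.)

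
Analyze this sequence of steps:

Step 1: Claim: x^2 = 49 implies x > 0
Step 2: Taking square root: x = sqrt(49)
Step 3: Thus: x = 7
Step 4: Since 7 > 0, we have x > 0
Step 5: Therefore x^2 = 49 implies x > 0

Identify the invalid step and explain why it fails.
Step 2: Taking square root: x = sqrt(49)

Step 2 takes the square root and assumes the positive root only. The equation x^2 = 49 actually has two solutions: x = 7 and x = -7. The proof silently assumes x > 0 without justification, then uses this assumption to conclude x > 0, which is circular. The counterexample x = -7 shows the claim is false.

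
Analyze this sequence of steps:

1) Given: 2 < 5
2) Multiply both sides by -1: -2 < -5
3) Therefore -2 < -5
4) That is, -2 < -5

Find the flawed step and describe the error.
Step 2: Multiply both sides by -1: -2 < -5

Step 2 multiplies both sides by -1 but fails to reverse the inequality sign. When multiplying (or dividing) an inequality by a negative number, the direction must be reversed. Since 2 < 5, we should get -2 > -5, i.e., -2 > -5.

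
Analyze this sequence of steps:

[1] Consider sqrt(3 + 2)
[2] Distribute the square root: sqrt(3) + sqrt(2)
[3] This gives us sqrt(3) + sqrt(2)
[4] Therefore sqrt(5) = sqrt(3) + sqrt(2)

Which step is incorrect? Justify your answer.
Step 2: Distribute the square root: sqrt(3) + sqrt(2)

Step 2 incorrectly 'distributes' the square root over addition. The square root function does not distribute: sqrt(a + b) ≠ sqrt(a) + sqrt(b). In fact, sqrt(3 + 2) = sqrt(5) ≈ 2.2361, while sqrt(3) + sqrt(2) ≈ 3.1463.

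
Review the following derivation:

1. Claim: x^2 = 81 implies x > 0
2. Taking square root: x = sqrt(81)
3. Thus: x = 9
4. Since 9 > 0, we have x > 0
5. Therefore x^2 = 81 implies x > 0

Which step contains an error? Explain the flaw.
Step 2: Taking square root: x = sqrt(81)

Step 2 takes the square root and assumes the positive root only. The equation x^2 = 81 actually has two solutions: x = 9 and x = -9. The proof silently assumes x > 0 without justification, then uses this assumption to conclude x > 0, which is circular. The counterexample x = -9 shows the claim is false.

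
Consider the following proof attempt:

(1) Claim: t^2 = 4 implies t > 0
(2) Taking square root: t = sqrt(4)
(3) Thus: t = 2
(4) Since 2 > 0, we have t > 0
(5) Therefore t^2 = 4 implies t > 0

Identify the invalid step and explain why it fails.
Step 2: Taking square root: t = sqrt(4)

Step 2 takes the square root and assumes the positive root only. The equation t^2 = 4 actually has two solutions: t = 2 and t = -2. The proof silently assumes t > 0 without justification, then uses this assumption to conclude t > 0, which is circular. The counterexample t = -2 shows the claim is false.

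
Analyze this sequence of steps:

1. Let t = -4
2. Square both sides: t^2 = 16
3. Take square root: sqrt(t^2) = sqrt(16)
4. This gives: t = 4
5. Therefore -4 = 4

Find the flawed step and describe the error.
Step 4: This gives: t = 4

Step 4 incorrectly states that sqrt(t^2) = t. The correct identity is sqrt(t^2) = |t|. Since t = -4 < 0, we have sqrt(t^2) = |-4| = 4, not t = -4.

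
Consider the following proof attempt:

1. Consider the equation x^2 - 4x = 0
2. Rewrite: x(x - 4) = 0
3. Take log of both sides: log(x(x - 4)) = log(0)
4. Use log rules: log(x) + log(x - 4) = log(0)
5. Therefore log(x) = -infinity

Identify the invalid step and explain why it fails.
Step 3: Take log of both sides: log(x(x - 4)) = log(0)

Step 3 takes the logarithm of both sides, resulting in log(0) on the right side. The logarithm is only defined for positive numbers; log(0) is undefined (approaches negative infinity). This operation is invalid.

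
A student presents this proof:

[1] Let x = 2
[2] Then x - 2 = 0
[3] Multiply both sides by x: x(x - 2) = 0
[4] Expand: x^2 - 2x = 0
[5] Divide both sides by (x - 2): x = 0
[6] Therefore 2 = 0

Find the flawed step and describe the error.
Step 5: Divide both sides by (x - 2): x = 0

Step 5 divides both sides by (x - 2). However, since x = 2, we have (x - 2) = 0. Division by zero is undefined, making this step invalid.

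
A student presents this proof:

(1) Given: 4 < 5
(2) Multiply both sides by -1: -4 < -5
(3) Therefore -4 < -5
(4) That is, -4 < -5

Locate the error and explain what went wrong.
Step 2: Multiply both sides by -1: -4 < -5

Step 2 multiplies both sides by -1 but fails to reverse the inequality sign. When multiplying (or dividing) an inequality by a negative number, the direction must be reversed. Since 4 < 5, we should get -4 > -5, i.e., -4 > -5.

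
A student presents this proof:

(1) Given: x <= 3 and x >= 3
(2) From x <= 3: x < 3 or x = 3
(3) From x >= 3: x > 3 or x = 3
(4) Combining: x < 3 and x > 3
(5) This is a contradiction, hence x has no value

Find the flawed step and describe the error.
Step 4: Combining: x < 3 and x > 3

Step 4 incorrectly combines the conditions. From x <= 3 and x >= 3, the intersection is x = 3. The error treats the 'or' cases as 'and' requirements. The correct conclusion is that x = 3 is the unique solution, not that no solution exists.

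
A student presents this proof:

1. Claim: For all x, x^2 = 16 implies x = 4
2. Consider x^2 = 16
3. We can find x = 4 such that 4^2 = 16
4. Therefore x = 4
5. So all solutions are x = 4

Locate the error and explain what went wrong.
Step 4: Therefore x = 4

Step 4 incorrectly concludes that x = 4 is the only solution. The proof shows that x = 4 is A solution (existence), but does not show it is the ONLY solution (uniqueness). In fact, x = -4 is also a solution since (-4)^2 = 16. Finding one solution doesn't prove there are no others.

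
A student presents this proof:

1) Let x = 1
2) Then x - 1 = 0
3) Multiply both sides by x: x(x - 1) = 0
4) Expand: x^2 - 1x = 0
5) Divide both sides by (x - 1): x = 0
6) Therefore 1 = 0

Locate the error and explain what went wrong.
Step 5: Divide both sides by (x - 1): x = 0

Step 5 divides both sides by (x - 1). However, since x = 1, we have (x - 1) = 0. Division by zero is undefined, making this step invalid.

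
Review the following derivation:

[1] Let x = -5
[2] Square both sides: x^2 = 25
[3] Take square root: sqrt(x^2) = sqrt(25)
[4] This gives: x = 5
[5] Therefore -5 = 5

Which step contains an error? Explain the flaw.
Step 4: This gives: x = 5

Step 4 incorrectly states that sqrt(x^2) = x. The correct identity is sqrt(x^2) = |x|. Since x = -5 < 0, we have sqrt(x^2) = |-5| = 5, not x = -5.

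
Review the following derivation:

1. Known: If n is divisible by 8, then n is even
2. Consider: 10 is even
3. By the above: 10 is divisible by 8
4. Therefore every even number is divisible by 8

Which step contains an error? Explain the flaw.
Step 3: By the above: 10 is divisible by 8

Step 3 commits the fallacy of affirming the consequent. The known fact 'divisible by 8 → even' does NOT imply 'even → divisible by 8'. That would be the converse, which is false. For example, 10 is even but 10 ÷ 8 = 1.25, which is not an integer.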